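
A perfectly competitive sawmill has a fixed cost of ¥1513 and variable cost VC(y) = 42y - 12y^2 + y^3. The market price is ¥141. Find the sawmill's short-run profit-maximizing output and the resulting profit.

Profit = -¥303 at y = 11

AVC = 42 - 12y + y^2 has its minimum ¥6 at y = 6; price ¥141 clears that bar, so the firm operates.
MC = 42 - 24y + 3y^2. Setting P = MC and taking the root on the rising branch gives y* = 11.
TR = 141·11 = 1551. TC = 1513 + 341 = 1854. Profit = 1551 − 1854 = -¥303.
Shutting down would mean losing the fixed cost of ¥1513, so operating at a loss of ¥303 is better by ¥1210.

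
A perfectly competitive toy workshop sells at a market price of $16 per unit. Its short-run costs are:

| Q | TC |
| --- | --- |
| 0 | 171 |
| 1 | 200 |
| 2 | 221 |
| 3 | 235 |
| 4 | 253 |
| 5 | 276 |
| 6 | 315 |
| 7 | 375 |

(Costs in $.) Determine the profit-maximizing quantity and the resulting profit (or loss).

Tabulate TR − TC: Q=0: -171; Q=1: -184; Q=2: -189; Q=3: -187; Q=4: -189; Q=5: -196; Q=6: -219; Q=7: -263.
Profit is highest at Q = 0. Equivalently, the lowest AVC in the table is 82/4 ≈ $20.50 at Q = 4, and P = $16 falls below it — price never covers variable cost, so the firm shuts down and loses only its fixed cost.

Q = 0 (shut down); profit = -$171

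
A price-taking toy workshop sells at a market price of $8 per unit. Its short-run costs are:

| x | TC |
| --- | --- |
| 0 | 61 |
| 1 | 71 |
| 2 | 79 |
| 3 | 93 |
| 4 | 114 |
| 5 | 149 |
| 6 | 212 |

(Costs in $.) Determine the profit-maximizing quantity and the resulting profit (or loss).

Tabulate TR − TC: x=0: -61; x=1: -63; x=2: -63; x=3: -69; x=4: -82; x=5: -109; x=6: -164.
Profit is highest at x = 0. Equivalently, the lowest AVC in the table is 18/2 ≈ $9 at x = 2, and P = $8 falls below it — price never covers variable cost, so the firm shuts down and loses only its fixed cost.

x = 0 (shut down); profit = -$61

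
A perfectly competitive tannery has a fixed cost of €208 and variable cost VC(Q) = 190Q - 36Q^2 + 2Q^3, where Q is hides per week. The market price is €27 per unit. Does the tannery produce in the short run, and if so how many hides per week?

Shut down

From TC, MC = TC'(Q) = 190 - 72Q + 6Q^2 and AVC = VC/Q = 190 - 36Q + 2Q^2.
AVC is minimized where dAVC/dQ = -36 + 4Q = 0, at Q = 9; min AVC = 190 - 36·9 + 2·9^2 = €28.
Since P = €27 < min AVC = €28, price fails to cover variable cost at any output.
Best response: produce nothing and absorb the €208 fixed cost.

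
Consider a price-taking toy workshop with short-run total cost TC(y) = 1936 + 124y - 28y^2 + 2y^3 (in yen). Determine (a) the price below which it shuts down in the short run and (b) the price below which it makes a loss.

Shutdown price = ¥26; break-even price = ¥234

AVC = 124 - 28y + 2y^2; minimized at y = 7, giving min AVC = ¥26. That is the shutdown price.
ATC = 1936/y + 124 - 28y + 2y^2. Setting dATC/dy = −1936/y^2 − 28 + 4y = 0 gives y = 11 (since 4·11^3 − 28·11^2 = 1936).
min ATC = 1936/11 + 124 − 28·11 + 2·11^2 = ¥234. That is the break-even price.
Between these two prices the firm operates at a loss; above ¥234 it earns a profit.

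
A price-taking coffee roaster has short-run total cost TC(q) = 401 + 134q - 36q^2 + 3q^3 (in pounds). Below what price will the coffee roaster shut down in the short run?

Short-run supply begins at min AVC. From VC = 134q - 36q^2 + 3q^3, AVC = 134 - 36q + 3q^2.
dAVC/dq = -36 + 6q = 0 gives q = 6. min AVC = 134 - 36·6 + 3·6^2 = 26.
The firm shuts down for any P below £26.

£26 per unit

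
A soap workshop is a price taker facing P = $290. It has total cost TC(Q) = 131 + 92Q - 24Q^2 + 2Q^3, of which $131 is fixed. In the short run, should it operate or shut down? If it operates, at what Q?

Produce at Q = 11

From TC, MC = TC'(Q) = 92 - 48Q + 6Q^2 and AVC = VC/Q = 92 - 24Q + 2Q^2.
AVC is minimized where dAVC/dQ = -24 + 4Q = 0, at Q = 6; min AVC = 92 - 24·6 + 2·6^2 = $20.
P = $290 exceeds min AVC = $20, so the firm stays open.
Solving P = MC: -198 - 48Q + 6Q^2 = 0 ⇒ Q = -3 or 11. On the upward-sloping branch, Q* = 11.
Check: AVC at Q = 11 is $70 ≤ P, so revenue covers variable cost.
Profit = P·Q − TC = 290·11 − 901 = $2289.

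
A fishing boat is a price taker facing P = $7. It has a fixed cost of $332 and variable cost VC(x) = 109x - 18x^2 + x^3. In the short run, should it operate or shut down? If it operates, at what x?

Shut down

From TC, MC = TC'(x) = 109 - 36x + 3x^2 and AVC = VC/x = 109 - 18x + x^2.
AVC hits its minimum where MC = AVC, at x = 9, giving min AVC = 109 - 18·9 + 9^2 = $28.
With P < min AVC ($7 < $28), every unit sold adds to the loss.
The firm minimizes its loss by shutting down and losing only its fixed cost of $332.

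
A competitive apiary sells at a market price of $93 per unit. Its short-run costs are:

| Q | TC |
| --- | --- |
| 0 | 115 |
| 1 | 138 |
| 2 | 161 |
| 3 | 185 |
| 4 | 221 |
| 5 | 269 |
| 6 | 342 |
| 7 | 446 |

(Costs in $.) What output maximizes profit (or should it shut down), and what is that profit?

Q = 6; profit = $216

Tabulate TR − TC: Q=0: -115; Q=1: -45; Q=2: 25; Q=3: 94; Q=4: 151; Q=5: 196; Q=6: 216; Q=7: 205.
Profit is maximized at Q = 6. AVC there is 227/6 = $37.83 ≤ P, so producing beats shutting down (which would give -$115).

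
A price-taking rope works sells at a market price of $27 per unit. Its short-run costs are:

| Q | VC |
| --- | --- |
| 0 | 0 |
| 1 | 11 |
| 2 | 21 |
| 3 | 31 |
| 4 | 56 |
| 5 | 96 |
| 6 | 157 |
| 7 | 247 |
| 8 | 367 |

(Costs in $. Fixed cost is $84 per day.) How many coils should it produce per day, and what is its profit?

Compute π = P·Q − TC at each output: Q=0: -84; Q=1: -68; Q=2: -51; Q=3: -34; Q=4: -32; Q=5: -45; Q=6: -79; Q=7: -142; Q=8: -235.
Profit is maximized at Q = 4. AVC there is 56/4 = $14 ≤ P, so producing beats shutting down (which would give -$84).

Q = 4; profit = -$32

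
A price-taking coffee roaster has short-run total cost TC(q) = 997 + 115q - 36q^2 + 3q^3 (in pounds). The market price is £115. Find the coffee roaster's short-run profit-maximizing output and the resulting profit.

Profit = -£229 at q = 8

AVC = 115 - 36q + 3q^2 has its minimum £7 at q = 6; price £115 clears that bar, so the firm operates.
With MC = 115 - 72q + 9q^2, P = MC on the upward-sloping part at q* = 8.
TR = 115·8 = 920. TC = 997 + 152 = 1149. Profit = 920 − 1149 = -£229.
That loss of £229 beats the £997 the firm would lose by shutting down; producing recovers £768 of fixed cost.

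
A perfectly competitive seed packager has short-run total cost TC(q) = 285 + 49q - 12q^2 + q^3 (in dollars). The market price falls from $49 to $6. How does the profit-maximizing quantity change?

AVC = 49 - 12q + q^2, minimized at q = 6 where min AVC = $13. MC = 49 - 24q + 3q^2.
At P = $49 ≥ min AVC, set P = MC on the rising branch: q = 8.
At P = $6 < min AVC = $13, price no longer covers variable cost at any output, so the firm shuts down: q = 0.

Output falls from 8 to 0 (the firm shuts down)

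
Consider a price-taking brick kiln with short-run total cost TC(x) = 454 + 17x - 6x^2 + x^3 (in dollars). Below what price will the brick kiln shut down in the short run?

The firm shuts down when price falls below the minimum of average variable cost. AVC = VC/x = 17 - 6x + x^2.
dAVC/dx = -6 + 2x = 0 gives x = 3. min AVC = 17 - 6·3 + 3^2 = 8.
The firm shuts down for any P below $8.

$8 per unit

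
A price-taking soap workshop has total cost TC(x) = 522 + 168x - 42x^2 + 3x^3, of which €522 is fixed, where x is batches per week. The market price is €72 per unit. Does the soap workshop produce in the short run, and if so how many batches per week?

Produce at x = 8

Variable cost is VC = 168x - 42x^2 + 3x^3, so AVC = VC/x = 168 - 42x + 3x^2 and MC = dTC/dx = 168 - 84x + 9x^2.
AVC is minimized where dAVC/dx = -42 + 6x = 0, at x = 7; min AVC = 168 - 42·7 + 3·7^2 = €21.
Because €72 ≥ €21, revenue can cover variable cost; the firm operates.
P = MC gives 96 - 84x + 9x^2 = 0, with roots 4/3 and 8. Take the larger (rising MC): x* = 8.
Check: AVC at x = 8 is €24 ≤ P, so revenue covers variable cost.
Profit = P·x − TC = 72·8 − 714 = -€138, a loss, but smaller than the €522 fixed cost the firm would lose by shutting down.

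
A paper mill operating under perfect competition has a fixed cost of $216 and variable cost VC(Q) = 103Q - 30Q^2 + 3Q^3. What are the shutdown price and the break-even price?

Shutdown price = min AVC. AVC = 103 - 30Q + 3Q^2, with vertex at Q = 5 and minimum $28.
ATC = 216/Q + 103 - 30Q + 3Q^2. Setting dATC/dQ = −216/Q^2 − 30 + 6Q = 0 gives Q = 6 (since 6·6^3 − 30·6^2 = 216).
min ATC = 216/6 + 103 − 30·6 + 3·6^2 = $67. That is the break-even price.
For $28 ≤ P < $67 the firm produces at a loss; below $28 it shuts down.

Shutdown price = $28; break-even price = $67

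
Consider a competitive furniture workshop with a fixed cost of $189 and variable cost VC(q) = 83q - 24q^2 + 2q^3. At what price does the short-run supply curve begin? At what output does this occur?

Short-run supply begins at min AVC. From VC = 83q - 24q^2 + 2q^3, AVC = 83 - 24q + 2q^2.
At the minimum of AVC, MC = AVC. MC = 83 - 48q + 6q^2; setting MC = AVC gives 4q^2 - 24q = 0, so q = 6. min AVC = 11.
So the shutdown price is $11.

$11 per unit, at q = 6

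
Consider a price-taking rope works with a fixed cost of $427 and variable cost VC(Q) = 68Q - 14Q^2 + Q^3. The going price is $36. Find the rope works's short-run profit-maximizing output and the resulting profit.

AVC = 68 - 14Q + Q^2 has its minimum $19 at Q = 7; price $36 clears that bar, so the firm operates.
MC = 68 - 28Q + 3Q^2. Setting P = MC and taking the root on the rising branch gives Q* = 8.
TR = 36·8 = 288. TC = 427 + 160 = 587. Profit = 288 − 587 = -$299.
Shutting down would mean losing the fixed cost of $427, so operating at a loss of $299 is better by $128.

Profit = -$299 at Q = 8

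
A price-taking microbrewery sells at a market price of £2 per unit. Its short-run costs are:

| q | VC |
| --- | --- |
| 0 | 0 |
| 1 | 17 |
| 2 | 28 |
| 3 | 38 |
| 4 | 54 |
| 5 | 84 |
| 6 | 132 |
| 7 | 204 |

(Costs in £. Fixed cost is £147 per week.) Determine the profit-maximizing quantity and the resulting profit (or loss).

q = 0 (shut down); profit = -£147

Profit at each row (π = 2q − TC): q=0: -147; q=1: -162; q=2: -171; q=3: -179; q=4: -193; q=5: -221; q=6: -267; q=7: -337.
Profit is highest at q = 0. Equivalently, the lowest AVC in the table is 38/3 ≈ £12.67 at q = 3, and P = £2 falls below it — price never covers variable cost, so the firm shuts down and loses only its fixed cost.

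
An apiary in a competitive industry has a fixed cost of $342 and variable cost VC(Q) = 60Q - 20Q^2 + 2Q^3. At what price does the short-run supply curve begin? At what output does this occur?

$10 per unit, at Q = 5

The shutdown price is the minimum of AVC. VC = 60Q - 20Q^2 + 2Q^3, so AVC = 60 - 20Q + 2Q^2.
At the minimum of AVC, MC = AVC. MC = 60 - 40Q + 6Q^2; setting MC = AVC gives 4Q^2 - 20Q = 0, so Q = 5. min AVC = 10.
The firm shuts down for any P below $10.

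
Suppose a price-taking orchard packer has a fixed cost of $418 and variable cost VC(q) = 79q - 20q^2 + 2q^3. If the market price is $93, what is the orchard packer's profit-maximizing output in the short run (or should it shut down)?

Strip out fixed cost: VC = 79q - 20q^2 + 2q^3. Then AVC = 79 - 20q + 2q^2 and MC = 79 - 40q + 6q^2.
AVC is minimized where dAVC/dq = -20 + 4q = 0, at q = 5; min AVC = 79 - 20·5 + 2·5^2 = $29.
Since P = $93 ≥ min AVC = $29, price covers variable cost and the firm should produce.
P = MC gives -14 - 40q + 6q^2 = 0, with roots -1/3 and 7. Take the larger (rising MC): q* = 7.
Check: AVC at q = 7 is $37 ≤ P, so revenue covers variable cost.
Profit = P·q − TC = 93·7 − 677 = -$26, a loss, but smaller than the $418 fixed cost the firm would lose by shutting down.

Produce at q = 7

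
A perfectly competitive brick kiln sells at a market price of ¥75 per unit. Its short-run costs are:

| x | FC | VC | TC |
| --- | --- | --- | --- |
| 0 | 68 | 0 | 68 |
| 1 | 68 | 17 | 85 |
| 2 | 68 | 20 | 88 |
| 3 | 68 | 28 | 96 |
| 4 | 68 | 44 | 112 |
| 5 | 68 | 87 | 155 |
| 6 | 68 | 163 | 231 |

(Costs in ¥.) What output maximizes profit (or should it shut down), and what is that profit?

Tabulate TR − TC: x=0: -68; x=1: -10; x=2: 62; x=3: 129; x=4: 188; x=5: 220; x=6: 219.
Profit is maximized at x = 5. AVC there is 87/5 = ¥17.40 ≤ P, so producing beats shutting down (which would give -¥68).

x = 5; profit = ¥220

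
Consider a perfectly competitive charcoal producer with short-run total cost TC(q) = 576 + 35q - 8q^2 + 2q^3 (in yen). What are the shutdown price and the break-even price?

Shutdown price = ¥27; break-even price = ¥155

Shutdown price = min AVC. AVC = 35 - 8q + 2q^2, with vertex at q = 2 and minimum ¥27.
ATC = 576/q + 35 - 8q + 2q^2. Setting dATC/dq = −576/q^2 − 8 + 4q = 0 gives q = 6 (since 4·6^3 − 8·6^2 = 576).
min ATC = 576/6 + 35 − 8·6 + 2·6^2 = ¥155. That is the break-even price.
Between these two prices the firm operates at a loss; above ¥155 it earns a profit.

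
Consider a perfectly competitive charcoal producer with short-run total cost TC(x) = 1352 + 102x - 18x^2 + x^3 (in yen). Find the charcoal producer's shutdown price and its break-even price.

Shutdown price = ¥21; break-even price = ¥141

AVC = 102 - 18x + x^2; minimized at x = 9, giving min AVC = ¥21. That is the shutdown price.
ATC = 1352/x + 102 - 18x + x^2. Setting dATC/dx = −1352/x^2 − 18 + 2x = 0 gives x = 13 (since 2·13^3 − 18·13^2 = 1352).
min ATC = 1352/13 + 102 − 18·13 + 13^2 = ¥141. That is the break-even price.
For ¥21 ≤ P < ¥141 the firm produces at a loss; below ¥21 it shuts down.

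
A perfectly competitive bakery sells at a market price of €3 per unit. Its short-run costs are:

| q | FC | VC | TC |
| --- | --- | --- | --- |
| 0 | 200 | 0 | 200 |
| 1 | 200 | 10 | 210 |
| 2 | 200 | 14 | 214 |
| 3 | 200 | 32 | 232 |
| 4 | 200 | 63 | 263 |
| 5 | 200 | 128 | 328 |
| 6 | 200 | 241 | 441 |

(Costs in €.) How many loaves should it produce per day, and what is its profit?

Compute π = P·q − TC at each output: q=0: -200; q=1: -207; q=2: -208; q=3: -223; q=4: -251; q=5: -313; q=6: -423.
Profit is highest at q = 0. Equivalently, the lowest AVC in the table is 14/2 ≈ €7 at q = 2, and P = €3 falls below it — price never covers variable cost, so the firm shuts down and loses only its fixed cost.

q = 0 (shut down); profit = -€200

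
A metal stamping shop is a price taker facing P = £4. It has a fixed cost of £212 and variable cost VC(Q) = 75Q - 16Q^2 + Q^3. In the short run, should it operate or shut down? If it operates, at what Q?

Shut down

Strip out fixed cost: VC = 75Q - 16Q^2 + Q^3. Then AVC = 75 - 16Q + Q^2 and MC = 75 - 32Q + 3Q^2.
AVC hits its minimum where MC = AVC, at Q = 8, giving min AVC = 75 - 16·8 + 8^2 = £11.
With P < min AVC (£4 < £11), every unit sold adds to the loss.
The firm minimizes its loss by shutting down and losing only its fixed cost of £212.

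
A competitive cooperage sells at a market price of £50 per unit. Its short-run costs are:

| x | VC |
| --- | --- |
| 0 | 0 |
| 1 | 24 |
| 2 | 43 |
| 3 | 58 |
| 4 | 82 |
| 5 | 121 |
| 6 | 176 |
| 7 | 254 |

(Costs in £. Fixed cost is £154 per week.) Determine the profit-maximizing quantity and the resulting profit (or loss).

Profit at each row (π = 50x − TC): x=0: -154; x=1: -128; x=2: -97; x=3: -62; x=4: -36; x=5: -25; x=6: -30; x=7: -58.
Profit is maximized at x = 5. AVC there is 121/5 = £24.20 ≤ P, so producing beats shutting down (which would give -£154).

x = 5; profit = -£25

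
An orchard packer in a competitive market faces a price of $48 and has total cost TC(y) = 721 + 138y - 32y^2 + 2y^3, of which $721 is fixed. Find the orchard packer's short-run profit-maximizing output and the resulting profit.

AVC = 138 - 32y + 2y^2; min AVC = $10 at y = 8. Since P = $48 ≥ min AVC, the firm produces.
With MC = 138 - 64y + 6y^2, P = MC on the upward-sloping part at y* = 9.
TR = 48·9 = 432. TC = 721 + 108 = 829. Profit = 432 − 829 = -$397.
By producing, the firm covers all variable cost plus $324 of fixed cost; shutting down would lose the full $721.

Profit = -$397 at y = 9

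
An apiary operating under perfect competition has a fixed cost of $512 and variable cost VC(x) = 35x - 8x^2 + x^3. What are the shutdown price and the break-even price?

Shutdown price = $19; break-even price = $99

Shutdown price = min AVC. AVC = 35 - 8x + x^2, with vertex at x = 4 and minimum $19.
ATC = 512/x + 35 - 8x + x^2. Setting dATC/dx = −512/x^2 − 8 + 2x = 0 gives x = 8 (since 2·8^3 − 8·8^2 = 512).
min ATC = 512/8 + 35 − 8·8 + 8^2 = $99. That is the break-even price.
Between these two prices the firm operates at a loss; above $99 it earns a profit.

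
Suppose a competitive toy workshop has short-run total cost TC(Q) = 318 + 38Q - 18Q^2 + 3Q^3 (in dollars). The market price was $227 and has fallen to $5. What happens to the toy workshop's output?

Output falls from 7 to 0 (the firm shuts down)

MC = 38 - 36Q + 9Q^2; the shutdown threshold is min AVC = $11 (at Q = 3).
With P = $227 above the shutdown price, P = MC gives Q = 7.
At P = $5 < min AVC = $11, price no longer covers variable cost at any output, so the firm shuts down: Q = 0.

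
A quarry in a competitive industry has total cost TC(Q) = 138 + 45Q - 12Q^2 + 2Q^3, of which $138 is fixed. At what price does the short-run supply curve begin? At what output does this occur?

The shutdown price is the minimum of AVC. VC = 45Q - 12Q^2 + 2Q^3, so AVC = 45 - 12Q + 2Q^2.
At the minimum of AVC, MC = AVC. MC = 45 - 24Q + 6Q^2; setting MC = AVC gives 4Q^2 - 12Q = 0, so Q = 3. min AVC = 27.
For P < $27 the firm produces nothing.

$27 per unit, at Q = 3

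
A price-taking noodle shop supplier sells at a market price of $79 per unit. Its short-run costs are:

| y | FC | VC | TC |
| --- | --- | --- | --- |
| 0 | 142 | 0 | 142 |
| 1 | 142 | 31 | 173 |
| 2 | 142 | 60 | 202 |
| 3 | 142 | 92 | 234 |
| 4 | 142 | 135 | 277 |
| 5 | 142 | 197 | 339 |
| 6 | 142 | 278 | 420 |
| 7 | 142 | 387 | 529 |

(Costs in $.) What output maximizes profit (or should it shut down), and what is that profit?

y = 5; profit = $56

Profit at each row (π = 79y − TC): y=0: -142; y=1: -94; y=2: -44; y=3: 3; y=4: 39; y=5: 56; y=6: 54; y=7: 24.
Profit is maximized at y = 5. AVC there is 197/5 = $39.40 ≤ P, so producing beats shutting down (which would give -$142).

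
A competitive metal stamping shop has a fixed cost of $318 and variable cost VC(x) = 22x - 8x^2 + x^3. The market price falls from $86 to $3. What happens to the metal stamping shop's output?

Output falls from 8 to 0 (the firm shuts down)

AVC = 22 - 8x + x^2, minimized at x = 4 where min AVC = $6. MC = 22 - 16x + 3x^2.
At P = $86 ≥ min AVC, set P = MC on the rising branch: x = 8.
At P = $3 < min AVC = $6, price no longer covers variable cost at any output, so the firm shuts down: x = 0.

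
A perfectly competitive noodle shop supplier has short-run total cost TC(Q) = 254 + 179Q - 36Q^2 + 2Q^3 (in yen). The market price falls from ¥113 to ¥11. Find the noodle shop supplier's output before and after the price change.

AVC = 179 - 36Q + 2Q^2, minimized at Q = 9 where min AVC = ¥17. MC = 179 - 72Q + 6Q^2.
At P = ¥113 ≥ min AVC, set P = MC on the rising branch: Q = 11.
At P = ¥11 < min AVC = ¥17, price no longer covers variable cost at any output, so the firm shuts down: Q = 0.

Output falls from 11 to 0 (the firm shuts down)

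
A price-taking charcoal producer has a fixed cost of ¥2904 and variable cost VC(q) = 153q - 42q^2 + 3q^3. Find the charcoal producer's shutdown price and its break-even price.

Shutdown price = ¥6; break-even price = ¥318

Shutdown price = min AVC. AVC = 153 - 42q + 3q^2, with vertex at q = 7 and minimum ¥6.
ATC = 2904/q + 153 - 42q + 3q^2. Setting dATC/dq = −2904/q^2 − 42 + 6q = 0 gives q = 11 (since 6·11^3 − 42·11^2 = 2904).
min ATC = 2904/11 + 153 − 42·11 + 3·11^2 = ¥318. That is the break-even price.
For ¥6 ≤ P < ¥318 the firm produces at a loss; below ¥6 it shuts down.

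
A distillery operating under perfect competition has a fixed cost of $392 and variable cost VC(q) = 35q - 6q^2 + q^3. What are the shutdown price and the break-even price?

Shutdown price = $26; break-even price = $98

AVC = 35 - 6q + q^2; minimized at q = 3, giving min AVC = $26. That is the shutdown price.
ATC = 392/q + 35 - 6q + q^2. Setting dATC/dq = −392/q^2 − 6 + 2q = 0 gives q = 7 (since 2·7^3 − 6·7^2 = 392).
min ATC = 392/7 + 35 − 6·7 + 7^2 = $98. That is the break-even price.
Between these two prices the firm operates at a loss; above $98 it earns a profit.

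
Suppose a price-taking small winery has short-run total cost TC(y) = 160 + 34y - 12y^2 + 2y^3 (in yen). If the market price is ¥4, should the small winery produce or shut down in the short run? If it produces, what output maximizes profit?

Strip out fixed cost: VC = 34y - 12y^2 + 2y^3. Then AVC = 34 - 12y + 2y^2 and MC = 34 - 24y + 6y^2.
The AVC parabola has its vertex at y = 12/4 = 3, where AVC = 34 - 12·3 + 2·3^2 = ¥16.
P = ¥4 lies below min AVC = ¥16; no output level covers variable cost.
The firm minimizes its loss by shutting down and losing only its fixed cost of ¥160.

Shut down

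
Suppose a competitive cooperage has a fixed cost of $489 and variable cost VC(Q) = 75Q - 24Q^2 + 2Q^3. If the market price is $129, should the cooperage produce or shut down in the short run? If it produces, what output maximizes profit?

Variable cost is VC = 75Q - 24Q^2 + 2Q^3, so AVC = VC/Q = 75 - 24Q + 2Q^2 and MC = dTC/dQ = 75 - 48Q + 6Q^2.
AVC hits its minimum where MC = AVC, at Q = 6, giving min AVC = 75 - 24·6 + 2·6^2 = $3.
P = $129 exceeds min AVC = $3, so the firm stays open.
P = MC gives -54 - 48Q + 6Q^2 = 0, with roots -1 and 9. Take the larger (rising MC): Q* = 9.
Check: AVC at Q = 9 is $21 ≤ P, so revenue covers variable cost.
Profit = P·Q − TC = 129·9 − 678 = $483.

Produce at Q = 9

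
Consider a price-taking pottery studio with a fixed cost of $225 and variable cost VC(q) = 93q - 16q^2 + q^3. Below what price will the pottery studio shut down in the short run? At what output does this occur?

$29 per unit, at q = 8

Short-run supply begins at min AVC. From VC = 93q - 16q^2 + q^3, AVC = 93 - 16q + q^2.
dAVC/dq = -16 + 2q = 0 gives q = 8. min AVC = 93 - 16·8 + 8^2 = 29.
So the shutdown price is $29.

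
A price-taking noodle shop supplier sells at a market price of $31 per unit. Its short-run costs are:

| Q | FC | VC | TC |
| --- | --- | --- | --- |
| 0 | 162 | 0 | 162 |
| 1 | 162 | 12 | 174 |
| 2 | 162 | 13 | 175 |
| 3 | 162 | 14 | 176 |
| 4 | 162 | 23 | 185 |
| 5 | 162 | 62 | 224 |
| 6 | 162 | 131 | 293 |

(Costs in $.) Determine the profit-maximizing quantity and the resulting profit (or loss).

Q = 4; profit = -$61

Profit at each row (π = 31Q − TC): Q=0: -162; Q=1: -143; Q=2: -113; Q=3: -83; Q=4: -61; Q=5: -69; Q=6: -107.
Profit is maximized at Q = 4. AVC there is 23/4 = $5.75 ≤ P, so producing beats shutting down (which would give -$162).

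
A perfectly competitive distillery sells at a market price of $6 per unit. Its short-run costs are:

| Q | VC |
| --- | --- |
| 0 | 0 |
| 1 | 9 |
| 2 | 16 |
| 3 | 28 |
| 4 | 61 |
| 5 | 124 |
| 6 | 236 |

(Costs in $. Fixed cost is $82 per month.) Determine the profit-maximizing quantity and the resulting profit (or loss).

Profit at each row (π = 6Q − TC): Q=0: -82; Q=1: -85; Q=2: -86; Q=3: -92; Q=4: -119; Q=5: -176; Q=6: -282.
Profit is highest at Q = 0. Equivalently, the lowest AVC in the table is 16/2 ≈ $8 at Q = 2, and P = $6 falls below it — price never covers variable cost, so the firm shuts down and loses only its fixed cost.

Q = 0 (shut down); profit = -$82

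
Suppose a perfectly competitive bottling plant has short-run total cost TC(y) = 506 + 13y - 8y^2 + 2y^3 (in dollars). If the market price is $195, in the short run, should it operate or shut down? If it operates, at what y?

Produce at y = 7

Strip out fixed cost: VC = 13y - 8y^2 + 2y^3. Then AVC = 13 - 8y + 2y^2 and MC = 13 - 16y + 6y^2.
AVC is minimized where dAVC/dy = -8 + 4y = 0, at y = 2; min AVC = 13 - 8·2 + 2·2^2 = $5.
Because $195 ≥ $5, revenue can cover variable cost; the firm operates.
P = MC gives -182 - 16y + 6y^2 = 0, with roots -13/3 and 7. Take the larger (rising MC): y* = 7.
Check: AVC at y = 7 is $55 ≤ P, so revenue covers variable cost.
Profit = P·y − TC = 195·7 − 891 = $474.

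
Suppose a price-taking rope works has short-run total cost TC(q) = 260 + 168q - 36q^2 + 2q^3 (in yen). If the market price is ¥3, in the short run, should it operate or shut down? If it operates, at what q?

Shut down

Variable cost is VC = 168q - 36q^2 + 2q^3, so AVC = VC/q = 168 - 36q + 2q^2 and MC = dTC/dq = 168 - 72q + 6q^2.
AVC is minimized where dAVC/dq = -36 + 4q = 0, at q = 9; min AVC = 168 - 36·9 + 2·9^2 = ¥6.
With P < min AVC (¥3 < ¥6), every unit sold adds to the loss.
The firm minimizes its loss by shutting down and losing only its fixed cost of ¥260.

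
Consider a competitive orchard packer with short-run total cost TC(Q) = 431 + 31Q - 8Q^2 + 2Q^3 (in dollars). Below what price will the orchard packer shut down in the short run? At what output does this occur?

Short-run supply begins at min AVC. From VC = 31Q - 8Q^2 + 2Q^3, AVC = 31 - 8Q + 2Q^2.
At the minimum of AVC, MC = AVC. MC = 31 - 16Q + 6Q^2; setting MC = AVC gives 4Q^2 - 8Q = 0, so Q = 2. min AVC = 23.
The firm shuts down for any P below $23.

$23 per unit, at Q = 2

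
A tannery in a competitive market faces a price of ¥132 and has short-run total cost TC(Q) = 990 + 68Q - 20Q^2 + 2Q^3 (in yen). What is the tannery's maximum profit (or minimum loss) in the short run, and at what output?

AVC = 68 - 20Q + 2Q^2 has its minimum ¥18 at Q = 5; price ¥132 clears that bar, so the firm operates.
With MC = 68 - 40Q + 6Q^2, P = MC on the upward-sloping part at Q* = 8.
TR = 132·8 = 1056. TC = 990 + 288 = 1278. Profit = 1056 − 1278 = -¥222.
That loss of ¥222 beats the ¥990 the firm would lose by shutting down; producing recovers ¥768 of fixed cost.

Profit = -¥222 at Q = 8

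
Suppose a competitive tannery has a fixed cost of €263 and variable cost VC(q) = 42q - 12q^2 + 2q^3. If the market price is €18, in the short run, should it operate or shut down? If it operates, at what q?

Shut down

Strip out fixed cost: VC = 42q - 12q^2 + 2q^3. Then AVC = 42 - 12q + 2q^2 and MC = 42 - 24q + 6q^2.
AVC hits its minimum where MC = AVC, at q = 3, giving min AVC = 42 - 12·3 + 2·3^2 = €24.
P = €18 lies below min AVC = €24; no output level covers variable cost.
The firm minimizes its loss by shutting down and losing only its fixed cost of €263.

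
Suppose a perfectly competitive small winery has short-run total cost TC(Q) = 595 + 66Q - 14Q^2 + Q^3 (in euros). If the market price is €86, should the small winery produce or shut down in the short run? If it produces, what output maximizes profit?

Produce at Q = 10

From TC, MC = TC'(Q) = 66 - 28Q + 3Q^2 and AVC = VC/Q = 66 - 14Q + Q^2.
AVC is minimized where dAVC/dQ = -14 + 2Q = 0, at Q = 7; min AVC = 66 - 14·7 + 7^2 = €17.
Since P = €86 ≥ min AVC = €17, price covers variable cost and the firm should produce.
Solving P = MC: -20 - 28Q + 3Q^2 = 0 ⇒ Q = -2/3 or 10. On the upward-sloping branch, Q* = 10.
Check: AVC at Q = 10 is €26 ≤ P, so revenue covers variable cost.
Profit = P·Q − TC = 86·10 − 855 = €5.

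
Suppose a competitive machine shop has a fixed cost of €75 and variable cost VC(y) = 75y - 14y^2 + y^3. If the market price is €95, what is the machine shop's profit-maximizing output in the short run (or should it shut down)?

Variable cost is VC = 75y - 14y^2 + y^3, so AVC = VC/y = 75 - 14y + y^2 and MC = dTC/dy = 75 - 28y + 3y^2.
AVC is minimized where dAVC/dy = -14 + 2y = 0, at y = 7; min AVC = 75 - 14·7 + 7^2 = €26.
Since P = €95 ≥ min AVC = €26, price covers variable cost and the firm should produce.
P = MC gives -20 - 28y + 3y^2 = 0, with roots -2/3 and 10. Take the larger (rising MC): y* = 10.
Check: AVC at y = 10 is €35 ≤ P, so revenue covers variable cost.
Profit = P·y − TC = 95·10 − 425 = €525.

Produce at y = 10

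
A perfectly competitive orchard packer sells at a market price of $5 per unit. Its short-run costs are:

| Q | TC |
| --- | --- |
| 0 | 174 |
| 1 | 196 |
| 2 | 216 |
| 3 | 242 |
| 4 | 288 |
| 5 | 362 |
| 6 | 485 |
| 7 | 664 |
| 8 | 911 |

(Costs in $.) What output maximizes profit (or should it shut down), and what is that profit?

Q = 0 (shut down); profit = -$174

Tabulate TR − TC: Q=0: -174; Q=1: -191; Q=2: -206; Q=3: -227; Q=4: -268; Q=5: -337; Q=6: -455; Q=7: -629; Q=8: -871.
Profit is highest at Q = 0. Equivalently, the lowest AVC in the table is 42/2 ≈ $21 at Q = 2, and P = $5 falls below it — price never covers variable cost, so the firm shuts down and loses only its fixed cost.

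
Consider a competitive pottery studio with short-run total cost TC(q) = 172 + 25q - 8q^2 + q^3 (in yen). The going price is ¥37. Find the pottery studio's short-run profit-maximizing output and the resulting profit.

AVC = 25 - 8q + q^2; min AVC = ¥9 at q = 4. Since P = ¥37 ≥ min AVC, the firm produces.
MC = 25 - 16q + 3q^2. Setting P = MC and taking the root on the rising branch gives q* = 6.
TR = 37·6 = 222. TC = 172 + 78 = 250. Profit = 222 − 250 = -¥28.
By producing, the firm covers all variable cost plus ¥144 of fixed cost; shutting down would lose the full ¥172.

Profit = -¥28 at q = 6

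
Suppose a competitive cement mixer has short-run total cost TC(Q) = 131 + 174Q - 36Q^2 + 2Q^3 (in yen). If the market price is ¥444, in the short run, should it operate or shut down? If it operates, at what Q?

Produce at Q = 15

Variable cost is VC = 174Q - 36Q^2 + 2Q^3, so AVC = VC/Q = 174 - 36Q + 2Q^2 and MC = dTC/dQ = 174 - 72Q + 6Q^2.
AVC is minimized where dAVC/dQ = -36 + 4Q = 0, at Q = 9; min AVC = 174 - 36·9 + 2·9^2 = ¥12.
P = ¥444 exceeds min AVC = ¥12, so the firm stays open.
Set P = MC: 444 = 174 - 72Q + 6Q^2 → -270 - 72Q + 6Q^2 = 0. The roots are Q = -3 and Q = 15; the profit-maximizing output is on the rising part of MC, so Q* = 15.
Check: AVC at Q = 15 is ¥84 ≤ P, so revenue covers variable cost.
Profit = P·Q − TC = 444·15 − 1391 = ¥5269.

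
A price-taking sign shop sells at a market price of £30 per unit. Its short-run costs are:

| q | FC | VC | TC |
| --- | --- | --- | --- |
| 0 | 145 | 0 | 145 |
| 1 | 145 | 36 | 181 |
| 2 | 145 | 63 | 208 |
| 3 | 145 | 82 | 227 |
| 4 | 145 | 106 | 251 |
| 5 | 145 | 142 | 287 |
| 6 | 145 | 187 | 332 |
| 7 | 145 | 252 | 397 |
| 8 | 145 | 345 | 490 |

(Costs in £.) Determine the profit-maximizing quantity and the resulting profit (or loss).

Tabulate TR − TC: q=0: -145; q=1: -151; q=2: -148; q=3: -137; q=4: -131; q=5: -137; q=6: -152; q=7: -187; q=8: -250.
Profit is maximized at q = 4. AVC there is 106/4 = £26.50 ≤ P, so producing beats shutting down (which would give -£145).

q = 4; profit = -£131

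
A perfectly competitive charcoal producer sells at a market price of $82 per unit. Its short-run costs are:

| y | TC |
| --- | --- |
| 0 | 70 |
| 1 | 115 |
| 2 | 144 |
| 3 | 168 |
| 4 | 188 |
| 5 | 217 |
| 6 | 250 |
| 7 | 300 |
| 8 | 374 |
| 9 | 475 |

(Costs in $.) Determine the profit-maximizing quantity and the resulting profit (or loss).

y = 8; profit = $282

Tabulate TR − TC: y=0: -70; y=1: -33; y=2: 20; y=3: 78; y=4: 140; y=5: 193; y=6: 242; y=7: 274; y=8: 282; y=9: 263.
Profit is maximized at y = 8. AVC there is 304/8 = $38 ≤ P, so producing beats shutting down (which would give -$70).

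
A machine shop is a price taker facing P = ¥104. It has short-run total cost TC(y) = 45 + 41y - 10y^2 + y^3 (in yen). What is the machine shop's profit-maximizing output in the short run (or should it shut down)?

Produce at y = 9

Variable cost is VC = 41y - 10y^2 + y^3, so AVC = VC/y = 41 - 10y + y^2 and MC = dTC/dy = 41 - 20y + 3y^2.
AVC is minimized where dAVC/dy = -10 + 2y = 0, at y = 5; min AVC = 41 - 10·5 + 5^2 = ¥16.
Because ¥104 ≥ ¥16, revenue can cover variable cost; the firm operates.
Set P = MC: 104 = 41 - 20y + 3y^2 → -63 - 20y + 3y^2 = 0. The roots are y = -7/3 and y = 9; the profit-maximizing output is on the rising part of MC, so y* = 9.
Check: AVC at y = 9 is ¥32 ≤ P, so revenue covers variable cost.
Profit = P·y − TC = 104·9 − 333 = ¥603.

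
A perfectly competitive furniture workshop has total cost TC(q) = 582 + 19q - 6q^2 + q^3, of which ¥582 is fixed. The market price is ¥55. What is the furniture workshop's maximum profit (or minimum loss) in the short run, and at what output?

Profit = -¥366 at q = 6

AVC = 19 - 6q + q^2; min AVC = ¥10 at q = 3. Since P = ¥55 ≥ min AVC, the firm produces.
With MC = 19 - 12q + 3q^2, P = MC on the upward-sloping part at q* = 6.
TR = 55·6 = 330. TC = 582 + 114 = 696. Profit = 330 − 696 = -¥366.
By producing, the firm covers all variable cost plus ¥216 of fixed cost; shutting down would lose the full ¥582.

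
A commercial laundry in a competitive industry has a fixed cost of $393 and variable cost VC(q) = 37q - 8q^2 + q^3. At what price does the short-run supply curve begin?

Short-run supply begins at min AVC. From VC = 37q - 8q^2 + q^3, AVC = 37 - 8q + q^2.
At the minimum of AVC, MC = AVC. MC = 37 - 16q + 3q^2; setting MC = AVC gives 2q^2 - 8q = 0, so q = 4. min AVC = 21.
The firm shuts down for any P below $21.

$21 per unit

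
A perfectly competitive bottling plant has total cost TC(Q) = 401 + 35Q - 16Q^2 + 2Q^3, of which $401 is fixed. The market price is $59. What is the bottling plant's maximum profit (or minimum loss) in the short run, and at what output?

AVC = 35 - 16Q + 2Q^2 has its minimum $3 at Q = 4; price $59 clears that bar, so the firm operates.
With MC = 35 - 32Q + 6Q^2, P = MC on the upward-sloping part at Q* = 6.
TR = 59·6 = 354. TC = 401 + 66 = 467. Profit = 354 − 467 = -$113.
Shutting down would mean losing the fixed cost of $401, so operating at a loss of $113 is better by $288.

Profit = -$113 at Q = 6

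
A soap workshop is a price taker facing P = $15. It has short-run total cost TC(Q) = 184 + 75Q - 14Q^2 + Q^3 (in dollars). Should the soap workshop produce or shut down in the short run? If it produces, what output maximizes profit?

Shut down

Variable cost is VC = 75Q - 14Q^2 + Q^3, so AVC = VC/Q = 75 - 14Q + Q^2 and MC = dTC/dQ = 75 - 28Q + 3Q^2.
AVC hits its minimum where MC = AVC, at Q = 7, giving min AVC = 75 - 14·7 + 7^2 = $26.
With P < min AVC ($15 < $26), every unit sold adds to the loss.
Best response: produce nothing and absorb the $184 fixed cost.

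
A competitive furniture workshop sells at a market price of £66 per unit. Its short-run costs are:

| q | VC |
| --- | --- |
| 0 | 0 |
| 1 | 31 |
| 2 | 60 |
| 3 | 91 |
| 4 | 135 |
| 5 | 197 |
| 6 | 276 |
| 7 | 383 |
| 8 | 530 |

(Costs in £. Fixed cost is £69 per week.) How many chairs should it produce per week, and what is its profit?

q = 5; profit = £64

Tabulate TR − TC: q=0: -69; q=1: -34; q=2: 3; q=3: 38; q=4: 60; q=5: 64; q=6: 51; q=7: 10; q=8: -71.
Profit is maximized at q = 5. AVC there is 197/5 = £39.40 ≤ P, so producing beats shutting down (which would give -£69).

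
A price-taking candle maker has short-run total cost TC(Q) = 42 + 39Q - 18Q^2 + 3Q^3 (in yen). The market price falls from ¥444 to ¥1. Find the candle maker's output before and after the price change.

MC = 39 - 36Q + 9Q^2; the shutdown threshold is min AVC = ¥12 (at Q = 3).
At P = ¥444 ≥ min AVC, set P = MC on the rising branch: Q = 9.
At P = ¥1 < min AVC = ¥12, price no longer covers variable cost at any output, so the firm shuts down: Q = 0.

Output falls from 9 to 0 (the firm shuts down)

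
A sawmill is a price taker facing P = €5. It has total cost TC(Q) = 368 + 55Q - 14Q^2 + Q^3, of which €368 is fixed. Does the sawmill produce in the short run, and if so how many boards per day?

From TC, MC = TC'(Q) = 55 - 28Q + 3Q^2 and AVC = VC/Q = 55 - 14Q + Q^2.
AVC hits its minimum where MC = AVC, at Q = 7, giving min AVC = 55 - 14·7 + 7^2 = €6.
Since P = €5 < min AVC = €6, price fails to cover variable cost at any output.
The firm minimizes its loss by shutting down and losing only its fixed cost of €368.

Shut down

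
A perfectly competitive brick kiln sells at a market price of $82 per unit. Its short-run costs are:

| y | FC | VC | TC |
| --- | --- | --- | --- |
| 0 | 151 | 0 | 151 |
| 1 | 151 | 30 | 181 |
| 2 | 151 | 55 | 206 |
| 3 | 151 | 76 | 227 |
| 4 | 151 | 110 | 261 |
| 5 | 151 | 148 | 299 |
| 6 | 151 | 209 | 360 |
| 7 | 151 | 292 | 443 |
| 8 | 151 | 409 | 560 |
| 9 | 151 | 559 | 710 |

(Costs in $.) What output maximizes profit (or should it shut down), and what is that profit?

y = 6; profit = $132

Profit at each row (π = 82y − TC): y=0: -151; y=1: -99; y=2: -42; y=3: 19; y=4: 67; y=5: 111; y=6: 132; y=7: 131; y=8: 96; y=9: 28.
Profit is maximized at y = 6. AVC there is 209/6 = $34.83 ≤ P, so producing beats shutting down (which would give -$151).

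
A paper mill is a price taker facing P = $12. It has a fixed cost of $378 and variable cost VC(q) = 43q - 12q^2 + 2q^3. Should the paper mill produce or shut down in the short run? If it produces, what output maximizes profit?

Strip out fixed cost: VC = 43q - 12q^2 + 2q^3. Then AVC = 43 - 12q + 2q^2 and MC = 43 - 24q + 6q^2.
AVC hits its minimum where MC = AVC, at q = 3, giving min AVC = 43 - 12·3 + 2·3^2 = $25.
P = $12 lies below min AVC = $25; no output level covers variable cost.
Shutting down limits the loss to fixed cost, $378.

Shut down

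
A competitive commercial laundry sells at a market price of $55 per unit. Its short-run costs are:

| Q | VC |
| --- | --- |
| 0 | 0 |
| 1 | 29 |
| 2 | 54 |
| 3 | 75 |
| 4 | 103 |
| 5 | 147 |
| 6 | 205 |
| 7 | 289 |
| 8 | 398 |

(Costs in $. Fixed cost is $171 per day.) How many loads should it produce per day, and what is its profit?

Tabulate TR − TC: Q=0: -171; Q=1: -145; Q=2: -115; Q=3: -81; Q=4: -54; Q=5: -43; Q=6: -46; Q=7: -75; Q=8: -129.
Profit is maximized at Q = 5. AVC there is 147/5 = $29.40 ≤ P, so producing beats shutting down (which would give -$171).

Q = 5; profit = -$43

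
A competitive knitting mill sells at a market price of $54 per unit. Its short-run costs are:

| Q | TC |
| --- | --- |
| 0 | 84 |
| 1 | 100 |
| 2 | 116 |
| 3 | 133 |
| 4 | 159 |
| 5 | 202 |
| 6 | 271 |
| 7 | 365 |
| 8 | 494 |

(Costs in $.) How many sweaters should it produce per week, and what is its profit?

Q = 5; profit = $68

Compute π = P·Q − TC at each output: Q=0: -84; Q=1: -46; Q=2: -8; Q=3: 29; Q=4: 57; Q=5: 68; Q=6: 53; Q=7: 13; Q=8: -62.
Profit is maximized at Q = 5. AVC there is 118/5 = $23.60 ≤ P, so producing beats shutting down (which would give -$84).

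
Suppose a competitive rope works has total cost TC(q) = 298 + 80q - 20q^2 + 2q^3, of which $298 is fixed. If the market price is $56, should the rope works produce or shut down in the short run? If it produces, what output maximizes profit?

From TC, MC = TC'(q) = 80 - 40q + 6q^2 and AVC = VC/q = 80 - 20q + 2q^2.
The AVC parabola has its vertex at q = 20/4 = 5, where AVC = 80 - 20·5 + 2·5^2 = $30.
Because $56 ≥ $30, revenue can cover variable cost; the firm operates.
P = MC gives 24 - 40q + 6q^2 = 0, with roots 2/3 and 6. Take the larger (rising MC): q* = 6.
Check: AVC at q = 6 is $32 ≤ P, so revenue covers variable cost.
Profit = P·q − TC = 56·6 − 490 = -$154, a loss, but smaller than the $298 fixed cost the firm would lose by shutting down.

Produce at q = 6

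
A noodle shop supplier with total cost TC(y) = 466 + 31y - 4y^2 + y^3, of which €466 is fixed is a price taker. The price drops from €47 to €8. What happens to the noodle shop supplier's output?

Output falls from 4 to 0 (the firm shuts down)

MC = 31 - 8y + 3y^2; the shutdown threshold is min AVC = €27 (at y = 2).
With P = €47 above the shutdown price, P = MC gives y = 4.
At P = €8 < min AVC = €27, price no longer covers variable cost at any output, so the firm shuts down: y = 0.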